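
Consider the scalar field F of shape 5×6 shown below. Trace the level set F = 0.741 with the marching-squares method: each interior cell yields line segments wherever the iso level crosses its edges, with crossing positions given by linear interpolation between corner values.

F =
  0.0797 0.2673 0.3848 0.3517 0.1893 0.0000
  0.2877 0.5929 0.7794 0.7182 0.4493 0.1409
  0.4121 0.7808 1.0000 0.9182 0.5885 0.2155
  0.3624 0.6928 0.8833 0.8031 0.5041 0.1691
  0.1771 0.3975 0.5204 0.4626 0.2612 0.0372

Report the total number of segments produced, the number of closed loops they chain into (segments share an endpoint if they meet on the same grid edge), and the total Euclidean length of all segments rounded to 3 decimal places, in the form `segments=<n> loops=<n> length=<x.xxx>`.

cell (0,1): code 0100 → (0.903,2.000)–(1.000,1.794)
cell (0,2): code 1000 → (1.000,2.627)–(0.903,2.000)
cell (1,0): code 0100 → (1.788,1.000)–(2.000,0.892)
cell (1,1): code 1110 → (1.000,1.794)–(1.788,1.000)
cell (1,2): code 1101 → (1.114,3.000)–(1.000,2.627)
cell (1,3): code 1000 → (2.000,3.537)–(1.114,3.000)
cell (2,0): code 0010 → (2.000,0.892)–(2.452,1.000)
cell (2,1): code 0111 → (2.452,1.000)–(3.000,1.253)
cell (2,3): code 1001 → (3.000,3.208)–(2.000,3.537)
cell (3,1): code 0010 → (3.000,1.253)–(3.392,2.000)
cell (3,2): code 0011 → (3.392,2.000)–(3.182,3.000)
cell (3,3): code 0001 → (3.182,3.000)–(3.000,3.208)
total: 12 segments, chained into 1 closed loop(s), length Σ = 7.908247

segments=12 loops=1 length=7.908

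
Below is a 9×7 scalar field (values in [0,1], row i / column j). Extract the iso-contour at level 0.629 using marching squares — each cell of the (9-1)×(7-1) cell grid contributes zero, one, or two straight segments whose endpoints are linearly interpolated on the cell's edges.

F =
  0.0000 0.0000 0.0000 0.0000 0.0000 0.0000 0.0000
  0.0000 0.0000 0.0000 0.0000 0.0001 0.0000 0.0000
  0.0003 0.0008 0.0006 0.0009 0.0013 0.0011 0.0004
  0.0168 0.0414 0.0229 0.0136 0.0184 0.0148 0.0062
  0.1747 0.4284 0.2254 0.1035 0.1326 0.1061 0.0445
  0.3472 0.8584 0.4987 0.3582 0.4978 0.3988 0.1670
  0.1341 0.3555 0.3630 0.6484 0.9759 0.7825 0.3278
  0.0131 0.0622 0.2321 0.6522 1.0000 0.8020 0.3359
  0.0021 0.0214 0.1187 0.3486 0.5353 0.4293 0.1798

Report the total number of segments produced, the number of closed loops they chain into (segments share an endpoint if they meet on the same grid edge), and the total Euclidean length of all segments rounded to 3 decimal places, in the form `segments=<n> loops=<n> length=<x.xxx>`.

cell (4,0): code 0100 → (4.467,1.000)–(5.000,0.551)
cell (4,1): code 1000 → (5.000,1.638)–(4.467,1.000)
cell (5,0): code 0010 → (5.000,0.551)–(5.456,1.000)
cell (5,1): code 0001 → (5.456,1.000)–(5.000,1.638)
cell (5,2): code 0100 → (5.933,3.000)–(6.000,2.932)
cell (5,3): code 1100 → (5.274,4.000)–(5.933,3.000)
cell (5,4): code 1100 → (5.600,5.000)–(5.274,4.000)
cell (5,5): code 1000 → (6.000,5.338)–(5.600,5.000)
cell (6,2): code 0110 → (6.000,2.932)–(7.000,2.945)
cell (6,5): code 1001 → (7.000,5.371)–(6.000,5.338)
cell (7,2): code 0010 → (7.000,2.945)–(7.076,3.000)
cell (7,3): code 0011 → (7.076,3.000)–(7.798,4.000)
cell (7,4): code 0011 → (7.798,4.000)–(7.464,5.000)
cell (7,5): code 0001 → (7.464,5.000)–(7.000,5.371)
total: 14 segments, chained into 2 closed loop(s), length Σ = 10.797477

segments=14 loops=2 length=10.797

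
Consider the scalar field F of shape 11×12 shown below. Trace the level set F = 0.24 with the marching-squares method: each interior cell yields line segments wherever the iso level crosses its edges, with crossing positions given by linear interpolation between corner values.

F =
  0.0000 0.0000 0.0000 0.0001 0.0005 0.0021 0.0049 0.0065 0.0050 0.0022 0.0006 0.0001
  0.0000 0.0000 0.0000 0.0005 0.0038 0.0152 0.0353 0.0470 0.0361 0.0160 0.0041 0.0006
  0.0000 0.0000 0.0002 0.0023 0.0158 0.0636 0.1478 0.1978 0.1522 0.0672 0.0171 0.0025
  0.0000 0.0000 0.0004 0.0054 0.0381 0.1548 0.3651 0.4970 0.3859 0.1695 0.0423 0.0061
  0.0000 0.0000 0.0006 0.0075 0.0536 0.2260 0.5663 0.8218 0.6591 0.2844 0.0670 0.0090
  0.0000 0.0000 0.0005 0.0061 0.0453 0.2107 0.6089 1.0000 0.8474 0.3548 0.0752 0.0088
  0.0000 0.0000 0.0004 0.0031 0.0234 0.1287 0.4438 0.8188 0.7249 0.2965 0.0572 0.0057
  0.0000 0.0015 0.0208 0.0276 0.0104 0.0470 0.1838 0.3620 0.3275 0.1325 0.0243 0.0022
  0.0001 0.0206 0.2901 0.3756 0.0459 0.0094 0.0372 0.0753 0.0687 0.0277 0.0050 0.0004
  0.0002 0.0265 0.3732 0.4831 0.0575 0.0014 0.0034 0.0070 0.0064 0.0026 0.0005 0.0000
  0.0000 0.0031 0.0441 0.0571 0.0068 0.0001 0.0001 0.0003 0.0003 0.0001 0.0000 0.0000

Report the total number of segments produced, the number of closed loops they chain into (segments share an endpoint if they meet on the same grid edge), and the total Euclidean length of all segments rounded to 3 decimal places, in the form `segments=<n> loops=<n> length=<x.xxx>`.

cell (2,5): code 0100 → (2.424,6.000)–(3.000,5.405)
cell (2,6): code 1100 → (2.141,7.000)–(2.424,6.000)
cell (2,7): code 1100 → (2.376,8.000)–(2.141,7.000)
cell (2,8): code 1000 → (3.000,8.674)–(2.376,8.000)
cell (3,5): code 0110 → (3.000,5.405)–(4.000,5.041)
cell (3,8): code 1101 → (3.614,9.000)–(3.000,8.674)
cell (3,9): code 1000 → (4.000,9.204)–(3.614,9.000)
cell (4,5): code 0110 → (4.000,5.041)–(5.000,5.074)
cell (4,9): code 1001 → (5.000,9.411)–(4.000,9.204)
cell (5,5): code 0110 → (5.000,5.074)–(6.000,5.353)
cell (5,9): code 1001 → (6.000,9.236)–(5.000,9.411)
cell (6,5): code 0010 → (6.000,5.353)–(6.784,6.000)
cell (6,6): code 0111 → (6.784,6.000)–(7.000,6.315)
cell (6,8): code 1011 → (7.000,8.449)–(6.345,9.000)
cell (6,9): code 0001 → (6.345,9.000)–(6.000,9.236)
cell (7,1): code 0100 → (7.814,2.000)–(8.000,1.814)
cell (7,2): code 1100 → (7.610,3.000)–(7.814,2.000)
cell (7,3): code 1000 → (8.000,3.411)–(7.610,3.000)
cell (7,6): code 0010 → (7.000,6.315)–(7.426,7.000)
cell (7,7): code 0011 → (7.426,7.000)–(7.338,8.000)
cell (7,8): code 0001 → (7.338,8.000)–(7.000,8.449)
cell (8,1): code 0110 → (8.000,1.814)–(9.000,1.616)
cell (8,3): code 1001 → (9.000,3.571)–(8.000,3.411)
cell (9,1): code 0010 → (9.000,1.616)–(9.405,2.000)
cell (9,2): code 0011 → (9.405,2.000)–(9.571,3.000)
cell (9,3): code 0001 → (9.571,3.000)–(9.000,3.571)
total: 26 segments, chained into 2 closed loop(s), length Σ = 21.390078

segments=26 loops=2 length=21.390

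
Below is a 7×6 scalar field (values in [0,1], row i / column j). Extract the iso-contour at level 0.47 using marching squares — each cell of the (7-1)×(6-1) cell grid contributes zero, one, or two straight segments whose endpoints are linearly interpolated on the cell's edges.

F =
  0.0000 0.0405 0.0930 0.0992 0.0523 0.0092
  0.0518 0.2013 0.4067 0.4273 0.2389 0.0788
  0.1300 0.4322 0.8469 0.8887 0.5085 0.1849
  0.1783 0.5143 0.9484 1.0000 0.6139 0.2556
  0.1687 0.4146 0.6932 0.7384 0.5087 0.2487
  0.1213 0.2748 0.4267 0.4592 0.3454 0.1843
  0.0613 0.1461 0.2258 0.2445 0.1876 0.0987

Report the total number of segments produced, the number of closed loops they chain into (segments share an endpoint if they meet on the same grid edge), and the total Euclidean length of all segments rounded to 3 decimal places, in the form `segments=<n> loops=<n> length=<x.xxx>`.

cell (1,1): code 0100 → (1.144,2.000)–(2.000,1.091)
cell (1,2): code 1100 → (1.093,3.000)–(1.144,2.000)
cell (1,3): code 1100 → (1.857,4.000)–(1.093,3.000)
cell (1,4): code 1000 → (2.000,4.119)–(1.857,4.000)
cell (2,0): code 0100 → (2.460,1.000)–(3.000,0.868)
cell (2,1): code 1110 → (2.000,1.091)–(2.460,1.000)
cell (2,4): code 1001 → (3.000,4.402)–(2.000,4.119)
cell (3,0): code 0010 → (3.000,0.868)–(3.444,1.000)
cell (3,1): code 0111 → (3.444,1.000)–(4.000,1.199)
cell (3,4): code 1001 → (4.000,4.149)–(3.000,4.402)
cell (4,1): code 0010 → (4.000,1.199)–(4.838,2.000)
cell (4,2): code 0011 → (4.838,2.000)–(4.961,3.000)
cell (4,3): code 0011 → (4.961,3.000)–(4.237,4.000)
cell (4,4): code 0001 → (4.237,4.000)–(4.000,4.149)
total: 14 segments, chained into 1 closed loop(s), length Σ = 11.525018

segments=14 loops=1 length=11.525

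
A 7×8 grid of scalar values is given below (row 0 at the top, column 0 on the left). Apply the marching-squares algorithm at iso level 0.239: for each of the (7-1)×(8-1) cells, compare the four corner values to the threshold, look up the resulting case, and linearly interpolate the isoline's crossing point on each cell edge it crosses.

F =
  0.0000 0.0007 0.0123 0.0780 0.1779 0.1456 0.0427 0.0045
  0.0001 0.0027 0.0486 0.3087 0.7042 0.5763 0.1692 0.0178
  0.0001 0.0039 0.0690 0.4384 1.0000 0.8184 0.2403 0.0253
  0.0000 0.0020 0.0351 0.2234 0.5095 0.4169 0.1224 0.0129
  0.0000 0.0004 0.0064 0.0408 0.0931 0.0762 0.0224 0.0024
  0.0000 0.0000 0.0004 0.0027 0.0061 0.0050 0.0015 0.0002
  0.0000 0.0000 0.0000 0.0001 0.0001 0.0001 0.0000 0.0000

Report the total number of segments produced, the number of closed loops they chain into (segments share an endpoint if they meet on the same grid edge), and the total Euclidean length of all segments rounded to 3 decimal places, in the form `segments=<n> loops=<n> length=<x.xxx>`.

cell (0,2): code 0100 → (0.698,3.000)–(1.000,2.732)
cell (0,3): code 1100 → (0.116,4.000)–(0.698,3.000)
cell (0,4): code 1100 → (0.217,5.000)–(0.116,4.000)
cell (0,5): code 1000 → (1.000,5.829)–(0.217,5.000)
cell (1,2): code 0110 → (1.000,2.732)–(2.000,2.460)
cell (1,5): code 1101 → (1.982,6.000)–(1.000,5.829)
cell (1,6): code 1000 → (2.000,6.006)–(1.982,6.000)
cell (2,2): code 0010 → (2.000,2.460)–(2.927,3.000)
cell (2,3): code 0111 → (2.927,3.000)–(3.000,3.055)
cell (2,5): code 1011 → (3.000,5.604)–(2.011,6.000)
cell (2,6): code 0001 → (2.011,6.000)–(2.000,6.006)
cell (3,3): code 0010 → (3.000,3.055)–(3.650,4.000)
cell (3,4): code 0011 → (3.650,4.000)–(3.522,5.000)
cell (3,5): code 0001 → (3.522,5.000)–(3.000,5.604)
total: 14 segments, chained into 1 closed loop(s), length Σ = 10.953444

segments=14 loops=1 length=10.953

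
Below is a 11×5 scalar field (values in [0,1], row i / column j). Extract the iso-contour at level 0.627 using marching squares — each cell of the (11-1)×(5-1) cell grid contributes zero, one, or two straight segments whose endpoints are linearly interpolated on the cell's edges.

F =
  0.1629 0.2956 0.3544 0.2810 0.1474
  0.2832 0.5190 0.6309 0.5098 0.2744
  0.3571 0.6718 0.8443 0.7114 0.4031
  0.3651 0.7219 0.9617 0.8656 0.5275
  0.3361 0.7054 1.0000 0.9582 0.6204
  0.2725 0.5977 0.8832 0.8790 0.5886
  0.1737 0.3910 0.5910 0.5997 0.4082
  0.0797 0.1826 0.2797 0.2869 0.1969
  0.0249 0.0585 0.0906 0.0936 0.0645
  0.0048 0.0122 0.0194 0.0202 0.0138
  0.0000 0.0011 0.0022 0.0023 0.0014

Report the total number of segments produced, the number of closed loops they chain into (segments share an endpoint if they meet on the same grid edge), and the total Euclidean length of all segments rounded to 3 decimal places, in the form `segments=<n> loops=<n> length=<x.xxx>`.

cell (0,1): code 0100 → (0.986,2.000)–(1.000,1.965)
cell (0,2): code 1000 → (1.000,2.032)–(0.986,2.000)
cell (1,0): code 0100 → (1.707,1.000)–(2.000,0.858)
cell (1,1): code 1110 → (1.000,1.965)–(1.707,1.000)
cell (1,2): code 1101 → (1.581,3.000)–(1.000,2.032)
cell (1,3): code 1000 → (2.000,3.274)–(1.581,3.000)
cell (2,0): code 0110 → (2.000,0.858)–(3.000,0.734)
cell (2,3): code 1001 → (3.000,3.706)–(2.000,3.274)
cell (3,0): code 0110 → (3.000,0.734)–(4.000,0.788)
cell (3,3): code 1001 → (4.000,3.980)–(3.000,3.706)
cell (4,0): code 0010 → (4.000,0.788)–(4.728,1.000)
cell (4,1): code 0111 → (4.728,1.000)–(5.000,1.103)
cell (4,3): code 1001 → (5.000,3.868)–(4.000,3.980)
cell (5,1): code 0010 → (5.000,1.103)–(5.877,2.000)
cell (5,2): code 0011 → (5.877,2.000)–(5.902,3.000)
cell (5,3): code 0001 → (5.902,3.000)–(5.000,3.868)
total: 16 segments, chained into 1 closed loop(s), length Σ = 12.921704

segments=16 loops=1 length=12.922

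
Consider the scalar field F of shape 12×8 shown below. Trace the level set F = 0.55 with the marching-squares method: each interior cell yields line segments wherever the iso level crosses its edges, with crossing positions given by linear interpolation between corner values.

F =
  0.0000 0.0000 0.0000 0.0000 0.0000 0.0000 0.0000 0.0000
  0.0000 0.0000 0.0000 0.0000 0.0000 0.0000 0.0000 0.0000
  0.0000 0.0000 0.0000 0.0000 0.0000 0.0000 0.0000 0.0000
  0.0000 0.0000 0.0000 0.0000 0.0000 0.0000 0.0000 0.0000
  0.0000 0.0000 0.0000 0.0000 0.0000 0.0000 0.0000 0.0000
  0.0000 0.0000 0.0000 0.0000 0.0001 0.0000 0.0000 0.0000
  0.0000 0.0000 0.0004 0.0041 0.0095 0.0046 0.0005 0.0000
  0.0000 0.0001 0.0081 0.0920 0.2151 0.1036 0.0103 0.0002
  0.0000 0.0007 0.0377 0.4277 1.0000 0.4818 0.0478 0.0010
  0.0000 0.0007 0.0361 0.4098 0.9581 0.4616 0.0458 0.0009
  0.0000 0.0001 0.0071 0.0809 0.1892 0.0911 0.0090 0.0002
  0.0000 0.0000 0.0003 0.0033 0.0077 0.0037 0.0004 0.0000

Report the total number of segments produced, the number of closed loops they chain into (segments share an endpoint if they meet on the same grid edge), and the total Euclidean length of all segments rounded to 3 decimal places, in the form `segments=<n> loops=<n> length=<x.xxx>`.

segments=6 loops=1 length=5.908

cell (7,3): code 0100 → (7.427,4.000)–(8.000,3.214)
cell (7,4): code 1000 → (8.000,4.868)–(7.427,4.000)
cell (8,3): code 0110 → (8.000,3.214)–(9.000,3.256)
cell (8,4): code 1001 → (9.000,4.822)–(8.000,4.868)
cell (9,3): code 0010 → (9.000,3.256)–(9.531,4.000)
cell (9,4): code 0001 → (9.531,4.000)–(9.000,4.822)
total: 6 segments, chained into 1 closed loop(s), length Σ = 5.908241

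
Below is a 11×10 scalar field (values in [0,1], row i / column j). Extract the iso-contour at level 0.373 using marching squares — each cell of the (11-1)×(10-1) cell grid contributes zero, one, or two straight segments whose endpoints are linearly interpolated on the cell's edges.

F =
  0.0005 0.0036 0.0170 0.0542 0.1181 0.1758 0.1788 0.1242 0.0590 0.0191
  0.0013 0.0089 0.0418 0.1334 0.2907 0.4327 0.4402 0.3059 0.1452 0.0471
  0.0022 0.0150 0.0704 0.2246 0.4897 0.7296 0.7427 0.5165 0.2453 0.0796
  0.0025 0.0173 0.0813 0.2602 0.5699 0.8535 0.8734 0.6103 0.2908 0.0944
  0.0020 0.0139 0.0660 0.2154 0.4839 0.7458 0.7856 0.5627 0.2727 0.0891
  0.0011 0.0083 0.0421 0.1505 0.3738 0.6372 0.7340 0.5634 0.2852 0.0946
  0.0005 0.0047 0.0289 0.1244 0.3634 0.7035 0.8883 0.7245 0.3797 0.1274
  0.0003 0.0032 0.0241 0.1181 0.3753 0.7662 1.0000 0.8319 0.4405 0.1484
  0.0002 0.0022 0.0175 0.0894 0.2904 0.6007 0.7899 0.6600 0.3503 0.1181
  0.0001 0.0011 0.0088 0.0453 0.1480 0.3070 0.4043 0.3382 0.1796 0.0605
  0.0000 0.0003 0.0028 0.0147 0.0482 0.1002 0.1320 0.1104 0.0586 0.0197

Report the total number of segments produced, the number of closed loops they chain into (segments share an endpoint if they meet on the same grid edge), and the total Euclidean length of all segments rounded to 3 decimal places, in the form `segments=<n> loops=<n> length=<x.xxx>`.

cell (0,4): code 0100 → (0.768,5.000)–(1.000,4.580)
cell (0,5): code 1100 → (0.743,6.000)–(0.768,5.000)
cell (0,6): code 1000 → (1.000,6.500)–(0.743,6.000)
cell (1,3): code 0100 → (1.414,4.000)–(2.000,3.560)
cell (1,4): code 1110 → (1.000,4.580)–(1.414,4.000)
cell (1,6): code 1101 → (1.319,7.000)–(1.000,6.500)
cell (1,7): code 1000 → (2.000,7.529)–(1.319,7.000)
cell (2,3): code 0110 → (2.000,3.560)–(3.000,3.364)
cell (2,7): code 1001 → (3.000,7.743)–(2.000,7.529)
cell (3,3): code 0110 → (3.000,3.364)–(4.000,3.587)
cell (3,7): code 1001 → (4.000,7.654)–(3.000,7.743)
cell (4,3): code 0110 → (4.000,3.587)–(5.000,3.996)
cell (4,7): code 1001 → (5.000,7.684)–(4.000,7.654)
cell (5,3): code 0010 → (5.000,3.996)–(5.077,4.000)
cell (5,4): code 0111 → (5.077,4.000)–(6.000,4.028)
cell (5,7): code 1101 → (5.929,8.000)–(5.000,7.684)
cell (5,8): code 1000 → (6.000,8.027)–(5.929,8.000)
cell (6,3): code 0100 → (6.807,4.000)–(7.000,3.991)
cell (6,4): code 1110 → (6.000,4.028)–(6.807,4.000)
cell (6,8): code 1001 → (7.000,8.231)–(6.000,8.027)
cell (7,3): code 0010 → (7.000,3.991)–(7.027,4.000)
cell (7,4): code 0111 → (7.027,4.000)–(8.000,4.266)
cell (7,7): code 1011 → (8.000,7.927)–(7.748,8.000)
cell (7,8): code 0001 → (7.748,8.000)–(7.000,8.231)
cell (8,4): code 0010 → (8.000,4.266)–(8.775,5.000)
cell (8,5): code 0111 → (8.775,5.000)–(9.000,5.678)
cell (8,6): code 1011 → (9.000,6.474)–(8.892,7.000)
cell (8,7): code 0001 → (8.892,7.000)–(8.000,7.927)
cell (9,5): code 0010 → (9.000,5.678)–(9.115,6.000)
cell (9,6): code 0001 → (9.115,6.000)–(9.000,6.474)
total: 30 segments, chained into 1 closed loop(s), length Σ = 21.690690

segments=30 loops=1 length=21.691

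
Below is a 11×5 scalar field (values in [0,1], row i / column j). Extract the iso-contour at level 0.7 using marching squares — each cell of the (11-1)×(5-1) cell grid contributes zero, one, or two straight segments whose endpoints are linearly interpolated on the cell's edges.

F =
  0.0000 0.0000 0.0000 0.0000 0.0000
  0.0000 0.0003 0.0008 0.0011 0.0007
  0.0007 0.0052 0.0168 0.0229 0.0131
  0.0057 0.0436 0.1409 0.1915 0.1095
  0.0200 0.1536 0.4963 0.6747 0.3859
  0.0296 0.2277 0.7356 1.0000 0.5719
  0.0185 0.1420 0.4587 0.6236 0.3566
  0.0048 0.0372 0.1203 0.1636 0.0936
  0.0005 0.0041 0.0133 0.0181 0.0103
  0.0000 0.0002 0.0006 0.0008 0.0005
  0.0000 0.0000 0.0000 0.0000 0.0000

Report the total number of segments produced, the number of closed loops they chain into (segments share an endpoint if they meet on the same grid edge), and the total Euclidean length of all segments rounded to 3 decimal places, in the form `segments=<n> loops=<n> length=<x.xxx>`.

segments=6 loops=1 length=4.997

cell (4,1): code 0100 → (4.851,2.000)–(5.000,1.930)
cell (4,2): code 1100 → (4.078,3.000)–(4.851,2.000)
cell (4,3): code 1000 → (5.000,3.701)–(4.078,3.000)
cell (5,1): code 0010 → (5.000,1.930)–(5.129,2.000)
cell (5,2): code 0011 → (5.129,2.000)–(5.797,3.000)
cell (5,3): code 0001 → (5.797,3.000)–(5.000,3.701)
total: 6 segments, chained into 1 closed loop(s), length Σ = 4.997496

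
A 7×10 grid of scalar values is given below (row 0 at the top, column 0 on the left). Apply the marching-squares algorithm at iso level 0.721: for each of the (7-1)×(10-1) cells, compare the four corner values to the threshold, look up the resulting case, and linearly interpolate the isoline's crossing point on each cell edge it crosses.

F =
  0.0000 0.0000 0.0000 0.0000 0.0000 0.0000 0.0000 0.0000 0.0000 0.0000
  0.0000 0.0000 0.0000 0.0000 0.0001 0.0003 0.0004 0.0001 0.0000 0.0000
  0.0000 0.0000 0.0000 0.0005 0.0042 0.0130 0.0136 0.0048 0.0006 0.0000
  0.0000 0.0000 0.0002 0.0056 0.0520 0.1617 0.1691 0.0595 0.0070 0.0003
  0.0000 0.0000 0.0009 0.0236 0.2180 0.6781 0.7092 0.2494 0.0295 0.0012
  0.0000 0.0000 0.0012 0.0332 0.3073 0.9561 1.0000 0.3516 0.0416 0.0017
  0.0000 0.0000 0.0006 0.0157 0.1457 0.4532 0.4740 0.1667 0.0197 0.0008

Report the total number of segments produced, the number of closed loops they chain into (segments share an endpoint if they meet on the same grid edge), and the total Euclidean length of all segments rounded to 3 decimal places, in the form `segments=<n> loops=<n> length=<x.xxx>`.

segments=6 loops=1 length=5.254

cell (4,4): code 0100 → (4.154,5.000)–(5.000,4.638)
cell (4,5): code 1100 → (4.041,6.000)–(4.154,5.000)
cell (4,6): code 1000 → (5.000,6.430)–(4.041,6.000)
cell (5,4): code 0010 → (5.000,4.638)–(5.467,5.000)
cell (5,5): code 0011 → (5.467,5.000)–(5.530,6.000)
cell (5,6): code 0001 → (5.530,6.000)–(5.000,6.430)
total: 6 segments, chained into 1 closed loop(s), length Σ = 5.254452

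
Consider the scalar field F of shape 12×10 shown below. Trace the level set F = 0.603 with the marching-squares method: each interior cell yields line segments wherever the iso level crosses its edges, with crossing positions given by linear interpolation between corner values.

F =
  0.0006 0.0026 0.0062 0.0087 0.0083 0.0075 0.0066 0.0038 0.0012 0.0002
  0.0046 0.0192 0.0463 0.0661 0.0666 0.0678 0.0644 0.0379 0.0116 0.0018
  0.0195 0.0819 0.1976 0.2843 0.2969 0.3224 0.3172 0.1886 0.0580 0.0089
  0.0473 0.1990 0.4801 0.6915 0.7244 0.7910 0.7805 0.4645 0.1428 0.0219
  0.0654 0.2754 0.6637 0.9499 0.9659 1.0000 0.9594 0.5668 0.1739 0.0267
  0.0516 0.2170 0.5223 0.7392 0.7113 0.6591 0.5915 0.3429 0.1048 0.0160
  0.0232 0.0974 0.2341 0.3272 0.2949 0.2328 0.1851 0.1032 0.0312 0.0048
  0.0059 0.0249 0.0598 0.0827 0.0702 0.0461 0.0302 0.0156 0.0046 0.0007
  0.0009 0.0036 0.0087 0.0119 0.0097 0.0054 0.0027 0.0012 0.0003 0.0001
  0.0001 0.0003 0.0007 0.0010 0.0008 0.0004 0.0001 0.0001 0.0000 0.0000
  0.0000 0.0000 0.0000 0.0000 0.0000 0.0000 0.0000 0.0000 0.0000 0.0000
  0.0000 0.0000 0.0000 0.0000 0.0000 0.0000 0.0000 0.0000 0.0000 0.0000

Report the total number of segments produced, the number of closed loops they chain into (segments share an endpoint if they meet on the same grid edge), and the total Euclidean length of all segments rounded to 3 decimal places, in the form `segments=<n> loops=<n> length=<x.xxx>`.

cell (2,2): code 0100 → (2.783,3.000)–(3.000,2.581)
cell (2,3): code 1100 → (2.716,4.000)–(2.783,3.000)
cell (2,4): code 1100 → (2.599,5.000)–(2.716,4.000)
cell (2,5): code 1100 → (2.617,6.000)–(2.599,5.000)
cell (2,6): code 1000 → (3.000,6.562)–(2.617,6.000)
cell (3,1): code 0100 → (3.669,2.000)–(4.000,1.844)
cell (3,2): code 1110 → (3.000,2.581)–(3.669,2.000)
cell (3,6): code 1001 → (4.000,6.908)–(3.000,6.562)
cell (4,1): code 0010 → (4.000,1.844)–(4.429,2.000)
cell (4,2): code 0111 → (4.429,2.000)–(5.000,2.372)
cell (4,5): code 1011 → (5.000,5.830)–(4.969,6.000)
cell (4,6): code 0001 → (4.969,6.000)–(4.000,6.908)
cell (5,2): code 0010 → (5.000,2.372)–(5.331,3.000)
cell (5,3): code 0011 → (5.331,3.000)–(5.260,4.000)
cell (5,4): code 0011 → (5.260,4.000)–(5.132,5.000)
cell (5,5): code 0001 → (5.132,5.000)–(5.000,5.830)
total: 16 segments, chained into 1 closed loop(s), length Σ = 12.670663

segments=16 loops=1 length=12.671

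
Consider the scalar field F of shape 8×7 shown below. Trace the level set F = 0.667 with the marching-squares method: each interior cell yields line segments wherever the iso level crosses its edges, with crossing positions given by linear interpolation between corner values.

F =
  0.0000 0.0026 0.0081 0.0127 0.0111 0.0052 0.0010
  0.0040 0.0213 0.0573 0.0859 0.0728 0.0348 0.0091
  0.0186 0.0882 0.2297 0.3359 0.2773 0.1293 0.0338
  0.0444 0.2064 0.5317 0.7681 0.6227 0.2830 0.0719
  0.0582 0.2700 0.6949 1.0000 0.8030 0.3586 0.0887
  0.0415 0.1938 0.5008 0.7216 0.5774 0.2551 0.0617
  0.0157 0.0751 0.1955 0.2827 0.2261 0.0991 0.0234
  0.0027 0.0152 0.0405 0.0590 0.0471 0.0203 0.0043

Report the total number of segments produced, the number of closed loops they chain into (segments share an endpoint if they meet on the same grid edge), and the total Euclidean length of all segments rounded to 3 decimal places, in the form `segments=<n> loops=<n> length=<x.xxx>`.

cell (2,2): code 0100 → (2.766,3.000)–(3.000,2.572)
cell (2,3): code 1000 → (3.000,3.695)–(2.766,3.000)
cell (3,1): code 0100 → (3.829,2.000)–(4.000,1.934)
cell (3,2): code 1110 → (3.000,2.572)–(3.829,2.000)
cell (3,3): code 1101 → (3.246,4.000)–(3.000,3.695)
cell (3,4): code 1000 → (4.000,4.306)–(3.246,4.000)
cell (4,1): code 0010 → (4.000,1.934)–(4.144,2.000)
cell (4,2): code 0111 → (4.144,2.000)–(5.000,2.753)
cell (4,3): code 1011 → (5.000,3.379)–(4.603,4.000)
cell (4,4): code 0001 → (4.603,4.000)–(4.000,4.306)
cell (5,2): code 0010 → (5.000,2.753)–(5.124,3.000)
cell (5,3): code 0001 → (5.124,3.000)–(5.000,3.379)
total: 12 segments, chained into 1 closed loop(s), length Σ = 7.004017

segments=12 loops=1 length=7.004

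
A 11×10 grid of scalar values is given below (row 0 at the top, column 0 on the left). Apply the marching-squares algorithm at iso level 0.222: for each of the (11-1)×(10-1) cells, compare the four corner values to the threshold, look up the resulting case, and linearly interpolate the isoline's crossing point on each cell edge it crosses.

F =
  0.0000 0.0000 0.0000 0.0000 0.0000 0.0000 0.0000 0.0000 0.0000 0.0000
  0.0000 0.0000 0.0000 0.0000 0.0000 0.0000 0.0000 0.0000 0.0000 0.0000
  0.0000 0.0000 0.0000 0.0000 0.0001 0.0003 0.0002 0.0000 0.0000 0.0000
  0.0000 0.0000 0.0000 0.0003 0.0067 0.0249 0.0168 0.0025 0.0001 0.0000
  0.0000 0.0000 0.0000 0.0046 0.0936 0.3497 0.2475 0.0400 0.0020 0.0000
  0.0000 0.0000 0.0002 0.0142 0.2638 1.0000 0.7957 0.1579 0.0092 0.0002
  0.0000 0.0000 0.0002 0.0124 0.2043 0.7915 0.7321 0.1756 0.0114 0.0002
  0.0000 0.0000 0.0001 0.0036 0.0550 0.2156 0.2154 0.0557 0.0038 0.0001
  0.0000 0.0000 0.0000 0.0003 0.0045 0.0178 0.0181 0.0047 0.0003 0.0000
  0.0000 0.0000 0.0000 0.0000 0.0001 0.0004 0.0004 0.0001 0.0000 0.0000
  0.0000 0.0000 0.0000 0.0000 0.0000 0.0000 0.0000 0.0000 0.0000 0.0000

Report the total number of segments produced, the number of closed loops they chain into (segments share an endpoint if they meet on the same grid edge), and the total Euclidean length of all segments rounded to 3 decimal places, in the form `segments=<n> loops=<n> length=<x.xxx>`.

segments=12 loops=1 length=10.062

cell (3,4): code 0100 → (3.607,5.000)–(4.000,4.501)
cell (3,5): code 1100 → (3.889,6.000)–(3.607,5.000)
cell (3,6): code 1000 → (4.000,6.123)–(3.889,6.000)
cell (4,3): code 0100 → (4.754,4.000)–(5.000,3.833)
cell (4,4): code 1110 → (4.000,4.501)–(4.754,4.000)
cell (4,6): code 1001 → (5.000,6.899)–(4.000,6.123)
cell (5,3): code 0010 → (5.000,3.833)–(5.703,4.000)
cell (5,4): code 0111 → (5.703,4.000)–(6.000,4.030)
cell (5,6): code 1001 → (6.000,6.917)–(5.000,6.899)
cell (6,4): code 0010 → (6.000,4.030)–(6.989,5.000)
cell (6,5): code 0011 → (6.989,5.000)–(6.987,6.000)
cell (6,6): code 0001 → (6.987,6.000)–(6.000,6.917)
total: 12 segments, chained into 1 closed loop(s), length Σ = 10.062277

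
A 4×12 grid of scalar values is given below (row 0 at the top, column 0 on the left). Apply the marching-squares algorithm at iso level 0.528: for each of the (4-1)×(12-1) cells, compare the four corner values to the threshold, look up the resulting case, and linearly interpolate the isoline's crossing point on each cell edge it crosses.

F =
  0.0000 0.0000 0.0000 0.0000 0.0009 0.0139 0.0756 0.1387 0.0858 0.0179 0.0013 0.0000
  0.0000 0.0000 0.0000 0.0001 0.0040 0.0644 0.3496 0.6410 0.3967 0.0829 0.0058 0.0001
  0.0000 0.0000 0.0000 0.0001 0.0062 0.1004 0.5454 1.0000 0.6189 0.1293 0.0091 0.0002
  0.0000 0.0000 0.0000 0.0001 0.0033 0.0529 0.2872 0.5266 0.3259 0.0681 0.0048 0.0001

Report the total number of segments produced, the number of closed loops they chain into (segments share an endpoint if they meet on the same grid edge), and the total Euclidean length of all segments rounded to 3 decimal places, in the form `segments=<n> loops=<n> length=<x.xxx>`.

segments=10 loops=1 length=6.423

cell (0,6): code 0100 → (0.775,7.000)–(1.000,6.612)
cell (0,7): code 1000 → (1.000,7.463)–(0.775,7.000)
cell (1,5): code 0100 → (1.911,6.000)–(2.000,5.961)
cell (1,6): code 1110 → (1.000,6.612)–(1.911,6.000)
cell (1,7): code 1101 → (1.591,8.000)–(1.000,7.463)
cell (1,8): code 1000 → (2.000,8.186)–(1.591,8.000)
cell (2,5): code 0010 → (2.000,5.961)–(2.067,6.000)
cell (2,6): code 0011 → (2.067,6.000)–(2.997,7.000)
cell (2,7): code 0011 → (2.997,7.000)–(2.310,8.000)
cell (2,8): code 0001 → (2.310,8.000)–(2.000,8.186)
total: 10 segments, chained into 1 closed loop(s), length Σ = 6.423460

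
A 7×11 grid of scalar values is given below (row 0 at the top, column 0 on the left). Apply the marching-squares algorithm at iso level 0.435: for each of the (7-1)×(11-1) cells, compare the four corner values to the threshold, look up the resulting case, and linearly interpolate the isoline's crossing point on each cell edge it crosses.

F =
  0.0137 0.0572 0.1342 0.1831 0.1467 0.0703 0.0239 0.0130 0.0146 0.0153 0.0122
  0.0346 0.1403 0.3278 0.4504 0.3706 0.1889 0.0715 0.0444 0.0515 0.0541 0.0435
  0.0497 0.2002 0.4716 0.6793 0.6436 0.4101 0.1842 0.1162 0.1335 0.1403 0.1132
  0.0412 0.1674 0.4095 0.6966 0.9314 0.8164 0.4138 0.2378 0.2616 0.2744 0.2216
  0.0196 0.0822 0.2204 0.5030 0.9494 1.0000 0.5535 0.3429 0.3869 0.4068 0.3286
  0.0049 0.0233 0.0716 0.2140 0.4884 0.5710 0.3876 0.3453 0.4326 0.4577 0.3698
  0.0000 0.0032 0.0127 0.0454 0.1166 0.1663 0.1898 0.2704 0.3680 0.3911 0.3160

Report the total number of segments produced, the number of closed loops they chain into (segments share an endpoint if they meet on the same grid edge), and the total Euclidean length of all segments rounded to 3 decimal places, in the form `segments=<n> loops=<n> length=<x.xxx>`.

cell (0,2): code 0100 → (0.942,3.000)–(1.000,2.874)
cell (0,3): code 1000 → (1.000,3.193)–(0.942,3.000)
cell (1,1): code 0100 → (1.745,2.000)–(2.000,1.865)
cell (1,2): code 1110 → (1.000,2.874)–(1.745,2.000)
cell (1,3): code 1101 → (1.236,4.000)–(1.000,3.193)
cell (1,4): code 1000 → (2.000,4.893)–(1.236,4.000)
cell (2,1): code 0010 → (2.000,1.865)–(2.589,2.000)
cell (2,2): code 0111 → (2.589,2.000)–(3.000,2.089)
cell (2,4): code 1101 → (2.061,5.000)–(2.000,4.893)
cell (2,5): code 1000 → (3.000,5.947)–(2.061,5.000)
cell (3,2): code 0110 → (3.000,2.089)–(4.000,2.759)
cell (3,5): code 1101 → (3.152,6.000)–(3.000,5.947)
cell (3,6): code 1000 → (4.000,6.563)–(3.152,6.000)
cell (4,2): code 0010 → (4.000,2.759)–(4.235,3.000)
cell (4,3): code 0111 → (4.235,3.000)–(5.000,3.805)
cell (4,5): code 1011 → (5.000,5.742)–(4.714,6.000)
cell (4,6): code 0001 → (4.714,6.000)–(4.000,6.563)
cell (4,8): code 0100 → (4.554,9.000)–(5.000,8.096)
cell (4,9): code 1000 → (5.000,9.258)–(4.554,9.000)
cell (5,3): code 0010 → (5.000,3.805)–(5.144,4.000)
cell (5,4): code 0011 → (5.144,4.000)–(5.336,5.000)
cell (5,5): code 0001 → (5.336,5.000)–(5.000,5.742)
cell (5,8): code 0010 → (5.000,8.096)–(5.341,9.000)
cell (5,9): code 0001 → (5.341,9.000)–(5.000,9.258)
total: 24 segments, chained into 2 closed loop(s), length Σ = 16.390826

segments=24 loops=2 length=16.391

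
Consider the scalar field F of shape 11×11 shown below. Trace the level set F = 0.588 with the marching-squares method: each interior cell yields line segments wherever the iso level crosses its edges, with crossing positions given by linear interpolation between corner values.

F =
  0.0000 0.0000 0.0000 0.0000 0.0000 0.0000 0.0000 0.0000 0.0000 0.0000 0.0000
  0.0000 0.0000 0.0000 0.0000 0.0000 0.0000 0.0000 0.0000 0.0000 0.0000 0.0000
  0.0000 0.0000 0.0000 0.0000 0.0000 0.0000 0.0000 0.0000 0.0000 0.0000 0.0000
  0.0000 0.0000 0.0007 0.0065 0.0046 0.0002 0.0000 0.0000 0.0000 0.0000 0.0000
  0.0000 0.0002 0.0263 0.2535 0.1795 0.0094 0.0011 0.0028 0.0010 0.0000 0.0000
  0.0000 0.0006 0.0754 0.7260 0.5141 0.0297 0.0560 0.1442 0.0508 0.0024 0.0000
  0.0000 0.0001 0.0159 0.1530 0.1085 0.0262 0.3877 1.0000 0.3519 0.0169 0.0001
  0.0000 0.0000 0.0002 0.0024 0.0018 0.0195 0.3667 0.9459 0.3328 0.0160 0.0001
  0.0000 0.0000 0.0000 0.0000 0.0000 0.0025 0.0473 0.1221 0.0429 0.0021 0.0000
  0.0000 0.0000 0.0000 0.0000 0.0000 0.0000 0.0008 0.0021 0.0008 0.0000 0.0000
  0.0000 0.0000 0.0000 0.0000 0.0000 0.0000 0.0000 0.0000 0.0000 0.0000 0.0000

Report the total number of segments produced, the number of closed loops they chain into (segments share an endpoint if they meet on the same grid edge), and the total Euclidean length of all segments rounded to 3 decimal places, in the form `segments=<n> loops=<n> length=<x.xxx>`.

cell (4,2): code 0100 → (4.708,3.000)–(5.000,2.788)
cell (4,3): code 1000 → (5.000,3.651)–(4.708,3.000)
cell (5,2): code 0010 → (5.000,2.788)–(5.241,3.000)
cell (5,3): code 0001 → (5.241,3.000)–(5.000,3.651)
cell (5,6): code 0100 → (5.519,7.000)–(6.000,6.327)
cell (5,7): code 1000 → (6.000,7.636)–(5.519,7.000)
cell (6,6): code 0110 → (6.000,6.327)–(7.000,6.382)
cell (6,7): code 1001 → (7.000,7.584)–(6.000,7.636)
cell (7,6): code 0010 → (7.000,6.382)–(7.434,7.000)
cell (7,7): code 0001 → (7.434,7.000)–(7.000,7.584)
total: 10 segments, chained into 2 closed loop(s), length Σ = 7.200670

segments=10 loops=2 length=7.201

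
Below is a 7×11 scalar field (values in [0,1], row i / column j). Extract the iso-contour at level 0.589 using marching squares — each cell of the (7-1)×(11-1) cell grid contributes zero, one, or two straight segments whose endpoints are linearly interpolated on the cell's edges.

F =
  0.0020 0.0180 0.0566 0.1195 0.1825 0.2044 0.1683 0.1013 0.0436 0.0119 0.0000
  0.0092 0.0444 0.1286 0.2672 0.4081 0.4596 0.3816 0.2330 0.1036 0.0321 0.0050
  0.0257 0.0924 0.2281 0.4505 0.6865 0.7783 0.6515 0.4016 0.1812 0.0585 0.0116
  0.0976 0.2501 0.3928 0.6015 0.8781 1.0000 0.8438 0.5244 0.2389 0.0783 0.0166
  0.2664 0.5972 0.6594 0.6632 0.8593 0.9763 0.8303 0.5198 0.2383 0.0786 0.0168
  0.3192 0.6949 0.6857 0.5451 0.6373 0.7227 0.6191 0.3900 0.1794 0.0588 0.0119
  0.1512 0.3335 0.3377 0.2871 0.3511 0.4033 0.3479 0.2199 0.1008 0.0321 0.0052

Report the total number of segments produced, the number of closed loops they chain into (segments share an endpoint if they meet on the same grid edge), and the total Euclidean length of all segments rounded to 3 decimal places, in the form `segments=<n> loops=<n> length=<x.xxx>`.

cell (1,3): code 0100 → (1.650,4.000)–(2.000,3.587)
cell (1,4): code 1100 → (1.406,5.000)–(1.650,4.000)
cell (1,5): code 1100 → (1.768,6.000)–(1.406,5.000)
cell (1,6): code 1000 → (2.000,6.250)–(1.768,6.000)
cell (2,2): code 0100 → (2.917,3.000)–(3.000,2.940)
cell (2,3): code 1110 → (2.000,3.587)–(2.917,3.000)
cell (2,6): code 1001 → (3.000,6.798)–(2.000,6.250)
cell (3,0): code 0100 → (3.976,1.000)–(4.000,0.975)
cell (3,1): code 1100 → (3.736,2.000)–(3.976,1.000)
cell (3,2): code 1110 → (3.000,2.940)–(3.736,2.000)
cell (3,6): code 1001 → (4.000,6.777)–(3.000,6.798)
cell (4,0): code 0110 → (4.000,0.975)–(5.000,0.718)
cell (4,2): code 1011 → (5.000,2.688)–(4.628,3.000)
cell (4,3): code 0111 → (4.628,3.000)–(5.000,3.476)
cell (4,6): code 1001 → (5.000,6.131)–(4.000,6.777)
cell (5,0): code 0010 → (5.000,0.718)–(5.293,1.000)
cell (5,1): code 0011 → (5.293,1.000)–(5.278,2.000)
cell (5,2): code 0001 → (5.278,2.000)–(5.000,2.688)
cell (5,3): code 0010 → (5.000,3.476)–(5.169,4.000)
cell (5,4): code 0011 → (5.169,4.000)–(5.419,5.000)
cell (5,5): code 0011 → (5.419,5.000)–(5.111,6.000)
cell (5,6): code 0001 → (5.111,6.000)–(5.000,6.131)
total: 22 segments, chained into 1 closed loop(s), length Σ = 16.823668

segments=22 loops=1 length=16.824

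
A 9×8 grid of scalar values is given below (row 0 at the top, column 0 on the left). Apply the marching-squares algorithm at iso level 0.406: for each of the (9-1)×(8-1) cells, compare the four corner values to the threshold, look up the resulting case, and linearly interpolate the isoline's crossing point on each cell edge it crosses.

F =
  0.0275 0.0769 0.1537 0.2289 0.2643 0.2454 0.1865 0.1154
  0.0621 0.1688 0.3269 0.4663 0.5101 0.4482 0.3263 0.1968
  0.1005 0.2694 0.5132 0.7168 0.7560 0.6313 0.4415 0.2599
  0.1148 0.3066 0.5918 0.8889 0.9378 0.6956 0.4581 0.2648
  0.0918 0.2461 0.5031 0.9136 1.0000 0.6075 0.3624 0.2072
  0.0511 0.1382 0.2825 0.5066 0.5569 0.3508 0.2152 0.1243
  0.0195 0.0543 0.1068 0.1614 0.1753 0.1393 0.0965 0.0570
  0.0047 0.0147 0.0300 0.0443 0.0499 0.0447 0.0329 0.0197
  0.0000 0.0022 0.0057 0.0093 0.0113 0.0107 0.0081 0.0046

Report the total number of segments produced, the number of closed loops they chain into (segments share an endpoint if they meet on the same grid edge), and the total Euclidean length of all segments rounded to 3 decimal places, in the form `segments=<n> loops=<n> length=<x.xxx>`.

segments=20 loops=1 length=15.069

cell (0,2): code 0100 → (0.746,3.000)–(1.000,2.567)
cell (0,3): code 1100 → (0.576,4.000)–(0.746,3.000)
cell (0,4): code 1100 → (0.792,5.000)–(0.576,4.000)
cell (0,5): code 1000 → (1.000,5.346)–(0.792,5.000)
cell (1,1): code 0100 → (1.425,2.000)–(2.000,1.560)
cell (1,2): code 1110 → (1.000,2.567)–(1.425,2.000)
cell (1,5): code 1101 → (1.692,6.000)–(1.000,5.346)
cell (1,6): code 1000 → (2.000,6.195)–(1.692,6.000)
cell (2,1): code 0110 → (2.000,1.560)–(3.000,1.349)
cell (2,6): code 1001 → (3.000,6.270)–(2.000,6.195)
cell (3,1): code 0110 → (3.000,1.349)–(4.000,1.622)
cell (3,5): code 1011 → (4.000,5.822)–(3.544,6.000)
cell (3,6): code 0001 → (3.544,6.000)–(3.000,6.270)
cell (4,1): code 0010 → (4.000,1.622)–(4.440,2.000)
cell (4,2): code 0111 → (4.440,2.000)–(5.000,2.551)
cell (4,4): code 1011 → (5.000,4.732)–(4.785,5.000)
cell (4,5): code 0001 → (4.785,5.000)–(4.000,5.822)
cell (5,2): code 0010 → (5.000,2.551)–(5.291,3.000)
cell (5,3): code 0011 → (5.291,3.000)–(5.395,4.000)
cell (5,4): code 0001 → (5.395,4.000)–(5.000,4.732)
total: 20 segments, chained into 1 closed loop(s), length Σ = 15.069246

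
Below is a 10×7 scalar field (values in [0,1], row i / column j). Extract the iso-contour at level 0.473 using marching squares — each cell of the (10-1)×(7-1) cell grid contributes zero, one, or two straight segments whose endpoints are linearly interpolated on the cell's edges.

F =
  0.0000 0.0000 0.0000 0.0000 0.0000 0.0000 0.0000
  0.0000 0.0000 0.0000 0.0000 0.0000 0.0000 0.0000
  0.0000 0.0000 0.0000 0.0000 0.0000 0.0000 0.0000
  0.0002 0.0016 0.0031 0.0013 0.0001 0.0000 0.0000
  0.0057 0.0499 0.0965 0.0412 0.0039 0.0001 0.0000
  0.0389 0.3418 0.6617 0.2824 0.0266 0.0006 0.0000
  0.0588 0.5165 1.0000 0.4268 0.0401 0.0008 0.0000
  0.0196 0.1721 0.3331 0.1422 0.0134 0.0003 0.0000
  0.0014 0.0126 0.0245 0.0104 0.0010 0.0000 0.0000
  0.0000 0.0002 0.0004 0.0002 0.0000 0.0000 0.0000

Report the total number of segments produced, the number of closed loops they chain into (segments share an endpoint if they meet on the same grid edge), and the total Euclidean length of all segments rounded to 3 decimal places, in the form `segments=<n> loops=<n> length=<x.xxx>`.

segments=8 loops=1 length=6.055

cell (4,1): code 0100 → (4.666,2.000)–(5.000,1.410)
cell (4,2): code 1000 → (5.000,2.497)–(4.666,2.000)
cell (5,0): code 0100 → (5.751,1.000)–(6.000,0.905)
cell (5,1): code 1110 → (5.000,1.410)–(5.751,1.000)
cell (5,2): code 1001 → (6.000,2.919)–(5.000,2.497)
cell (6,0): code 0010 → (6.000,0.905)–(6.126,1.000)
cell (6,1): code 0011 → (6.126,1.000)–(6.790,2.000)
cell (6,2): code 0001 → (6.790,2.000)–(6.000,2.919)
total: 8 segments, chained into 1 closed loop(s), length Σ = 6.055239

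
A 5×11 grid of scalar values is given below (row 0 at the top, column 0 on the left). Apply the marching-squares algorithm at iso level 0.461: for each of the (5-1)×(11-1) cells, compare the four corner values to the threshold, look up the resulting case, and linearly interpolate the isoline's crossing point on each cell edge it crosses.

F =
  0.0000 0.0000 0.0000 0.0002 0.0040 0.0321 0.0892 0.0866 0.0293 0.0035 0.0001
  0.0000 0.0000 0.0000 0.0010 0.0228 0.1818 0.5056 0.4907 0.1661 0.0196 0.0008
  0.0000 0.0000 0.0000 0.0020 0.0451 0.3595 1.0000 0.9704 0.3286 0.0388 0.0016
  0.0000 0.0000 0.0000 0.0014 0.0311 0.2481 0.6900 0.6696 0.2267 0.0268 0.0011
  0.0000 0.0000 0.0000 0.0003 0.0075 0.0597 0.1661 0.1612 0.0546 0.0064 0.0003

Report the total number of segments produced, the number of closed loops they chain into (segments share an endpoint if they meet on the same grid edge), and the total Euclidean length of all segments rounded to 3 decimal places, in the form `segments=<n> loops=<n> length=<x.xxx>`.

cell (0,5): code 0100 → (0.893,6.000)–(1.000,5.862)
cell (0,6): code 1100 → (0.927,7.000)–(0.893,6.000)
cell (0,7): code 1000 → (1.000,7.091)–(0.927,7.000)
cell (1,5): code 0110 → (1.000,5.862)–(2.000,5.158)
cell (1,7): code 1001 → (2.000,7.794)–(1.000,7.091)
cell (2,5): code 0110 → (2.000,5.158)–(3.000,5.482)
cell (2,7): code 1001 → (3.000,7.471)–(2.000,7.794)
cell (3,5): code 0010 → (3.000,5.482)–(3.437,6.000)
cell (3,6): code 0011 → (3.437,6.000)–(3.410,7.000)
cell (3,7): code 0001 → (3.410,7.000)–(3.000,7.471)
total: 10 segments, chained into 1 closed loop(s), length Σ = 8.141865

segments=10 loops=1 length=8.142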